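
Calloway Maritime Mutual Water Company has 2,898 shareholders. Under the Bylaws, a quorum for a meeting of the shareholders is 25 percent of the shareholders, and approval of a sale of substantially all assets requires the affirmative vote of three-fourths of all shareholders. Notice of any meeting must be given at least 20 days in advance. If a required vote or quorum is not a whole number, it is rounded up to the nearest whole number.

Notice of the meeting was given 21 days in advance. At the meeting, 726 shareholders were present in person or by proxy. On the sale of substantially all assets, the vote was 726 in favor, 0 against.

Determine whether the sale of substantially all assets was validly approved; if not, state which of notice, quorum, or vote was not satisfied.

Notice: 21 days given; 20 required. Satisfied.
Quorum: 25% of 2,898 = 724.50, rounded up to 725; 726 present. Satisfied.
Vote: requires three-fourths of all shareholders (2,898); 3/4 of 2898 = 2173.50, rounded up to 2174, so 2,174 needed; 726 in favor. Not satisfied.

Invalid — vote requirement not satisfied.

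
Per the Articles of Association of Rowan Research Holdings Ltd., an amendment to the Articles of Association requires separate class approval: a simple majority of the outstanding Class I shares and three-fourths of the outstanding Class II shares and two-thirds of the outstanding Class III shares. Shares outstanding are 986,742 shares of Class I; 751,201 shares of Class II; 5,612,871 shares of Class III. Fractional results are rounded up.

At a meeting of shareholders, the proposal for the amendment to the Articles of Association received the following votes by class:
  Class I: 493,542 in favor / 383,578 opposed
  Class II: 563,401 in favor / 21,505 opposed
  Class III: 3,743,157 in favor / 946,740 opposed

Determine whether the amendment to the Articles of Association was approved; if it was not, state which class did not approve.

Approved — every class gave the required vote.

Class I: a majority of 986742 is 493372; 493,372 required, 493,542 in favor — approved.
Class II: 3/4 of 751201 = 563400.75, rounded up to 563401; 563,401 required, 563,401 in favor — approved.
Class III: 2/3 of 5612871 = 3741914; 3,741,914 required, 3,743,157 in favor — approved.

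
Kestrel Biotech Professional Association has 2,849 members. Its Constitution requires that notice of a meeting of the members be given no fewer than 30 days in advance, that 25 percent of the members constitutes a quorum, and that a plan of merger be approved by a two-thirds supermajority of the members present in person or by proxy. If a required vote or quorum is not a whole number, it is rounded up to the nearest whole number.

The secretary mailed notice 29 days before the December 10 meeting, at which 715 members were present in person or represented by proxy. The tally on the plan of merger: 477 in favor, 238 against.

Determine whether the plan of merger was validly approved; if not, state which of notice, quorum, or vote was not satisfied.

Notice: 29 days given; 30 required. Not satisfied.
Quorum: 25% of 2,849 = 712.25, rounded up to 713; 715 present. Satisfied.
Vote: requires two-thirds of those present (715); 2/3 of 715 = 476.67, rounded up to 477, so 477 needed; 477 in favor. Satisfied.

Invalid — notice requirement not satisfied.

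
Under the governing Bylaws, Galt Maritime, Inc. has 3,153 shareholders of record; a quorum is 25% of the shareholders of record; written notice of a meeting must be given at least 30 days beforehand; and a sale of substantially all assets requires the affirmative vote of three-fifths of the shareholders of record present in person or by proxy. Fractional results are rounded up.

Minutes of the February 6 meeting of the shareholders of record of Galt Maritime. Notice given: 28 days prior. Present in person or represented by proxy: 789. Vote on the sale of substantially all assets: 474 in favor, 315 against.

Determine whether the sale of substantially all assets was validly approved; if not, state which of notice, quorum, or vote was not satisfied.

Notice: 28 days given; 30 required. Not satisfied.
Quorum: 25% of 3,153 = 788.25, rounded up to 789; 789 present. Satisfied.
Vote: requires three-fifths of those present (789); 3/5 of 789 = 473.40, rounded up to 474, so 474 needed; 474 in favor. Satisfied.

Invalid — notice requirement not satisfied.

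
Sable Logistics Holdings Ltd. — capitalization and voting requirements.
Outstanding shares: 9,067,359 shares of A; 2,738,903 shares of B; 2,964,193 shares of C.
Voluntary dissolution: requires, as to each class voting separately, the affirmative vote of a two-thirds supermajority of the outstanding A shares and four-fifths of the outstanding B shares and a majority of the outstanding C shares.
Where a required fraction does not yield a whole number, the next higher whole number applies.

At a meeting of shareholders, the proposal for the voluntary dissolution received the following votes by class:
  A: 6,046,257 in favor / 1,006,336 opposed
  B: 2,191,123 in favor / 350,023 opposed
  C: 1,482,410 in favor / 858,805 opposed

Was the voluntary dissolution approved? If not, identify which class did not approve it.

A: 2/3 of 9067359 = 6044906; 6,044,906 required, 6,046,257 in favor — approved.
B: 4/5 of 2738903 = 2191122.40, rounded up to 2191123; 2,191,123 required, 2,191,123 in favor — approved.
C: a majority of 2964193 is 1482097; 1,482,097 required, 1,482,410 in favor — approved.

Approved — every class gave the required vote.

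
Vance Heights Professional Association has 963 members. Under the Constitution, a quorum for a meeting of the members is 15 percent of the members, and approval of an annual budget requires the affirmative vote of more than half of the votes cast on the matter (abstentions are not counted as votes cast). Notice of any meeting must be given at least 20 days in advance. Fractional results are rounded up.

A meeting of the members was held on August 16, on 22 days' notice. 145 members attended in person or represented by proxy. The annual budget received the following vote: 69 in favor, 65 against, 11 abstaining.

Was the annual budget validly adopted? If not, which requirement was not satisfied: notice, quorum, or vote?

Notice: 22 days given; 20 required. Satisfied.
Quorum: 15% of 963 = 144.45, rounded up to 145; 145 present. Satisfied.
Vote: requires a majority of the votes cast (145 − 11 abstaining = 134); a majority of 134 is 68, so 68 needed; 69 in favor. Satisfied.

Valid — all requirements satisfied.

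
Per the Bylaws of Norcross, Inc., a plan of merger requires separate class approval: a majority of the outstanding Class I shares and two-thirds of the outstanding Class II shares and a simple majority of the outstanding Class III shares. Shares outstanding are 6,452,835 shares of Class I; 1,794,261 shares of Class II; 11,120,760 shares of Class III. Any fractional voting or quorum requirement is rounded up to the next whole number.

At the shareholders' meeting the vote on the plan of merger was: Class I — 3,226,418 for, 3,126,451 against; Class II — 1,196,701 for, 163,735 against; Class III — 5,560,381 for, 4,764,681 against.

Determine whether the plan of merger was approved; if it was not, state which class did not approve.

Approved — every class gave the required vote.

Class I: a majority of 6452835 is 3226418; 3,226,418 required, 3,226,418 in favor — approved.
Class II: 2/3 of 1794261 = 1196174; 1,196,174 required, 1,196,701 in favor — approved.
Class III: a majority of 11120760 is 5560381; 5,560,381 required, 5,560,381 in favor — approved.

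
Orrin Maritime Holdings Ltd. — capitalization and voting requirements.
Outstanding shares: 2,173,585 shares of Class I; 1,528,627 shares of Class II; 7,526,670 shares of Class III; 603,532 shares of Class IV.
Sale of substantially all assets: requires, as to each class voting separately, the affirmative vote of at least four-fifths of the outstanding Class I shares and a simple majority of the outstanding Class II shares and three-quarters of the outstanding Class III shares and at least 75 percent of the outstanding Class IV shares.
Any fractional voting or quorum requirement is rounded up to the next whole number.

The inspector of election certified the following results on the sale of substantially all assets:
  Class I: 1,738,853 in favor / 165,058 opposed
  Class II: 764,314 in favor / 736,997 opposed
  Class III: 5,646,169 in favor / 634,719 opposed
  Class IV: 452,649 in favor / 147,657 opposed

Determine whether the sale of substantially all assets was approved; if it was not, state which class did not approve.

Not approved — the Class I shares did not give the required vote.

Class I: 4/5 of 2173585 = 1738868; 1,738,868 required, 1,738,853 in favor — not approved.
Class II: a majority of 1528627 is 764314; 764,314 required, 764,314 in favor — approved.
Class III: 3/4 of 7526670 = 5645002.50, rounded up to 5645003; 5,645,003 required, 5,646,169 in favor — approved.
Class IV: 3/4 of 603532 = 452649; 452,649 required, 452,649 in favor — approved.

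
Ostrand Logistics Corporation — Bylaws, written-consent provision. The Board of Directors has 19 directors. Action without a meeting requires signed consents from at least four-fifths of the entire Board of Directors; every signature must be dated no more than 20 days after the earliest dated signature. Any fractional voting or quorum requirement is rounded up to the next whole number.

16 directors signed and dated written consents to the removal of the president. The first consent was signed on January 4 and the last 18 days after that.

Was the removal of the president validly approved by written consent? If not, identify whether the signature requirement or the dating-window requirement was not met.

Effective — both the signature and dating-window requirements are satisfied.

Signatures required: at least four-fifths of 19 — 4/5 of 19 = 15.20, rounded up to 16, so 16 needed; 16 signed. Sufficient.
Dating window: the latest signature is 18 days after the earliest; the limit is 20 days. Within the window.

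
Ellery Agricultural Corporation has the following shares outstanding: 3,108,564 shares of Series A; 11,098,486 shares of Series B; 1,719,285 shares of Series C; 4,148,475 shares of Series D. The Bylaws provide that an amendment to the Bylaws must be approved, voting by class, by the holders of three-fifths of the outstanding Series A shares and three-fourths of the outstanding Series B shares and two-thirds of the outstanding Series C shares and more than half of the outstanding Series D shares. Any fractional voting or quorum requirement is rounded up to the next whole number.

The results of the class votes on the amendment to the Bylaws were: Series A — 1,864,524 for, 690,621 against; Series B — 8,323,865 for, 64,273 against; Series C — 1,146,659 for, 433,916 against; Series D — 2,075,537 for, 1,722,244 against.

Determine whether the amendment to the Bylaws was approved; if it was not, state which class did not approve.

Not approved — the Series A shares did not give the required vote.

Series A: 3/5 of 3108564 = 1865138.40, rounded up to 1865139; 1,865,139 required, 1,864,524 in favor — not approved.
Series B: 3/4 of 11098486 = 8323864.50, rounded up to 8323865; 8,323,865 required, 8,323,865 in favor — approved.
Series C: 2/3 of 1719285 = 1146190; 1,146,190 required, 1,146,659 in favor — approved.
Series D: a majority of 4148475 is 2074238; 2,074,238 required, 2,075,537 in favor — approved.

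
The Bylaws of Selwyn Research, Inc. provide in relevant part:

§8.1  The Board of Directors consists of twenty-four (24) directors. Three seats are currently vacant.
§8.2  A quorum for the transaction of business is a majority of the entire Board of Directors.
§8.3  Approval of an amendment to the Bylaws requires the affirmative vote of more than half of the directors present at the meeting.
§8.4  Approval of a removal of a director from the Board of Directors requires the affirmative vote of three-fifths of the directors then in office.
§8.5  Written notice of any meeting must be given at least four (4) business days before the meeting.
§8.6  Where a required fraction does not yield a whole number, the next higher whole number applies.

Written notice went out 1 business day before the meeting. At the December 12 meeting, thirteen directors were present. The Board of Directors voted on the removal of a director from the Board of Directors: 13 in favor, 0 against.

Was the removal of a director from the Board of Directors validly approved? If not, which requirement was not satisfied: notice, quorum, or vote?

Notice: 1 business day given; 4 required (1 < 4). Not satisfied.
Quorum: 13 present; quorum is 13. Satisfied.
Vote: the removal of a director from the Board of Directors requires three-fifths of the directors then in office (21). 3/5 of 21 = 12.60, rounded up to 13, so 13 affirmative votes are needed; 13 voted in favor. Satisfied.

Invalid — notice requirement not satisfied.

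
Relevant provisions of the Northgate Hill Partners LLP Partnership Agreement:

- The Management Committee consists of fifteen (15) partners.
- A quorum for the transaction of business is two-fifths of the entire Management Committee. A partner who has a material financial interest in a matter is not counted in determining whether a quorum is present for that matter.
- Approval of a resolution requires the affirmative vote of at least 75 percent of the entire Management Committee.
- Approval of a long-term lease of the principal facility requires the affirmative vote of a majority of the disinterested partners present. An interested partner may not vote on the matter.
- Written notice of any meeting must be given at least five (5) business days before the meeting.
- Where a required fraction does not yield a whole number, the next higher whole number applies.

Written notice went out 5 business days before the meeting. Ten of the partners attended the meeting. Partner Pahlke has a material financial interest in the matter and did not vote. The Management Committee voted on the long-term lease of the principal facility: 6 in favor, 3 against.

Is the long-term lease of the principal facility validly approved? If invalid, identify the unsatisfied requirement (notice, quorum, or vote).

Valid — all requirements satisfied.

Notice: 5 business days given; 5 required (5 ≥ 5). Satisfied.
Quorum: 10 present, but the 1 interested partner does not count, leaving 9. Quorum is 6. Satisfied.
Vote: the long-term lease of the principal facility requires a majority of the disinterested partners present (10 − 1 = 9). A majority of 9 is 5, so 5 affirmative votes are needed; 6 voted in favor. Satisfied.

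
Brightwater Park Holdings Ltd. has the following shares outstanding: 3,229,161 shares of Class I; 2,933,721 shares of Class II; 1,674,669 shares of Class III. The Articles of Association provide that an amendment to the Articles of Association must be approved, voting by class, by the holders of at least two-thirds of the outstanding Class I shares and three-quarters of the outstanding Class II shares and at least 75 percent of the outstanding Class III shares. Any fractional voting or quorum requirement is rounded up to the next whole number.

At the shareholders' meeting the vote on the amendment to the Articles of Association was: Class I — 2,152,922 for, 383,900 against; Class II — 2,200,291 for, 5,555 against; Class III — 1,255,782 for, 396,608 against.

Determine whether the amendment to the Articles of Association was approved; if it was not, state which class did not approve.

Class I: 2/3 of 3229161 = 2152774; 2,152,774 required, 2,152,922 in favor — approved.
Class II: 3/4 of 2933721 = 2200290.75, rounded up to 2200291; 2,200,291 required, 2,200,291 in favor — approved.
Class III: 3/4 of 1674669 = 1256001.75, rounded up to 1256002; 1,256,002 required, 1,255,782 in favor — not approved.

Not approved — the Class III shares did not give the required vote.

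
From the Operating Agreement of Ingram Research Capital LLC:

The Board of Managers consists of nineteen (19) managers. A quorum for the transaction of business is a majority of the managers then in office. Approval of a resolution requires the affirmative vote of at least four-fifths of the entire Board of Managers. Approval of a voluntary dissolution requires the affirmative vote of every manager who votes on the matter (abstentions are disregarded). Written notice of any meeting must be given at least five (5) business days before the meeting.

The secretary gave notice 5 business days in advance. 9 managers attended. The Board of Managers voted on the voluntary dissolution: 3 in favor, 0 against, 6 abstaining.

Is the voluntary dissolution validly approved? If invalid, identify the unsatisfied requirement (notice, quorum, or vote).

Invalid — quorum requirement not satisfied.

Notice: 5 business days given; 5 required (5 ≥ 5). Satisfied.
Quorum: 9 present; quorum is 10. Not satisfied.
Vote: the voluntary dissolution requires the unanimous vote of the votes cast (9 present − 6 abstaining = 3). Unanimous means all 3, so 3 affirmative votes are needed; 3 voted in favor. Satisfied. (Moot — without a quorum no business can be validly transacted.)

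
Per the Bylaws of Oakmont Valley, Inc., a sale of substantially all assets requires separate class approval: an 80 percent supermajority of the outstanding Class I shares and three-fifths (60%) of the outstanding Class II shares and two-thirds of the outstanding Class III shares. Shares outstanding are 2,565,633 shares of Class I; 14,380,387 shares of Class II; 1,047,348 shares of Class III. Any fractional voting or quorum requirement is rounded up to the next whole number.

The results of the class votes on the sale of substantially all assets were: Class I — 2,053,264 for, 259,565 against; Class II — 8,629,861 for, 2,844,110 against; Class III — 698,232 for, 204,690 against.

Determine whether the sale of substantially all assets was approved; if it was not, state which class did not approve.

Class I: 4/5 of 2565633 = 2052506.40, rounded up to 2052507; 2,052,507 required, 2,053,264 in favor — approved.
Class II: 3/5 of 14380387 = 8628232.20, rounded up to 8628233; 8,628,233 required, 8,629,861 in favor — approved.
Class III: 2/3 of 1047348 = 698232; 698,232 required, 698,232 in favor — approved.

Approved — every class gave the required vote.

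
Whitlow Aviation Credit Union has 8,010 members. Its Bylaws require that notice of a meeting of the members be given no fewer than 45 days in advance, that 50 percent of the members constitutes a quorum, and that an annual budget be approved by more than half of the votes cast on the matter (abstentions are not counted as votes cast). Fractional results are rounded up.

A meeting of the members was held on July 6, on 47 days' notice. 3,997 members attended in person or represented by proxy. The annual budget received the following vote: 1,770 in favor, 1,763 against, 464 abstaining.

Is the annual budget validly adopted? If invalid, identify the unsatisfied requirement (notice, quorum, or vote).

Notice: 47 days given; 45 required. Satisfied.
Quorum: 50% of 8,010 = 4,005; 3,997 present. Not satisfied.
Vote: requires a majority of the votes cast (3,997 − 464 abstaining = 3,533); a majority of 3533 is 1767, so 1,767 needed; 1,770 in favor. Satisfied.

Invalid — quorum requirement not satisfied.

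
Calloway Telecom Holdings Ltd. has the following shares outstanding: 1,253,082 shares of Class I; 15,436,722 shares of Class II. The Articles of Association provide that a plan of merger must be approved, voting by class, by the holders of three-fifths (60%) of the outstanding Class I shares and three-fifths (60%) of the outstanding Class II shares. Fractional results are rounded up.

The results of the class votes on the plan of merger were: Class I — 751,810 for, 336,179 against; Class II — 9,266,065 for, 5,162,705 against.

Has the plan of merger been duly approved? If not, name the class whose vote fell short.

Not approved — the Class I shares did not give the required vote.

Class I: 3/5 of 1253082 = 751849.20, rounded up to 751850; 751,850 required, 751,810 in favor — not approved.
Class II: 3/5 of 15436722 = 9262033.20, rounded up to 9262034; 9,262,034 required, 9,266,065 in favor — approved.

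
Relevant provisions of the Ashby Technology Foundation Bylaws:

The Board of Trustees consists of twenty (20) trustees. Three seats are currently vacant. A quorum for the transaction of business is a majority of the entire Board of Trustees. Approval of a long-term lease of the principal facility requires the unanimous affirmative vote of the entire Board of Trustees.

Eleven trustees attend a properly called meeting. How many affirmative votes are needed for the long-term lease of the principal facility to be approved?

The long-term lease of the principal facility requires the unanimous vote of the entire Board of Trustees (20).
Unanimous means all 20.
(Only 11 can vote, so the long-term lease of the principal facility cannot pass at this meeting, but the required vote is still 20.)

20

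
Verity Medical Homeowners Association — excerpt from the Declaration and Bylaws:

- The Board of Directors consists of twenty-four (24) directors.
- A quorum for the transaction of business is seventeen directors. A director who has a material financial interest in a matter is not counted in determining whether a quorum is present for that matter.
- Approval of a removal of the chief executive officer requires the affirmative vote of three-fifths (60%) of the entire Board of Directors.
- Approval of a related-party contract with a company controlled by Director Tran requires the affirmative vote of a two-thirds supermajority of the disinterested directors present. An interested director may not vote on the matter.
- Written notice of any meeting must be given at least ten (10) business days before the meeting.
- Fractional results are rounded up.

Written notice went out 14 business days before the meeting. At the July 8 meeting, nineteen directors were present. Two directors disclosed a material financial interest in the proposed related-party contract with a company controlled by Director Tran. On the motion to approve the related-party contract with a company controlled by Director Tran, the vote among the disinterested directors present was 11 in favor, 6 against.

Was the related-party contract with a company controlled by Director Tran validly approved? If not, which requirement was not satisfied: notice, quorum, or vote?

Invalid — vote requirement not satisfied.

Notice: 14 business days given; 10 required (14 ≥ 10). Satisfied.
Quorum: 19 present, but the 2 interested directors do not count, leaving 17. Quorum is 17. Satisfied.
Vote: the related-party contract with a company controlled by Director Tran requires two-thirds of the disinterested directors present (19 − 2 = 17). 2/3 of 17 = 11.33, rounded up to 12, so 12 affirmative votes are needed; 11 voted in favor. Not satisfied.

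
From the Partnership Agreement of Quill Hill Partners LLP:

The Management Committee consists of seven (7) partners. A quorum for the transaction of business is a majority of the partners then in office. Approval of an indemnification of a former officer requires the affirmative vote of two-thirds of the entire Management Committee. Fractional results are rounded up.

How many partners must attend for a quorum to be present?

4

A majority of 7 is 4.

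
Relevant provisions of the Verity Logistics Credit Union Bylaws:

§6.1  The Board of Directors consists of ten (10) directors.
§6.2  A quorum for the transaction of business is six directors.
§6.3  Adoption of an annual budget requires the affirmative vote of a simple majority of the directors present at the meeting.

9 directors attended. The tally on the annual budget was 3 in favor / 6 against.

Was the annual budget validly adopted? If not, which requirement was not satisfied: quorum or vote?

Quorum: 9 present; quorum is 6. Satisfied.
Vote: the annual budget requires a majority of the directors present (9). A majority of 9 is 5, so 5 affirmative votes are needed; 3 voted in favor. Not satisfied.

Invalid — vote requirement not satisfied.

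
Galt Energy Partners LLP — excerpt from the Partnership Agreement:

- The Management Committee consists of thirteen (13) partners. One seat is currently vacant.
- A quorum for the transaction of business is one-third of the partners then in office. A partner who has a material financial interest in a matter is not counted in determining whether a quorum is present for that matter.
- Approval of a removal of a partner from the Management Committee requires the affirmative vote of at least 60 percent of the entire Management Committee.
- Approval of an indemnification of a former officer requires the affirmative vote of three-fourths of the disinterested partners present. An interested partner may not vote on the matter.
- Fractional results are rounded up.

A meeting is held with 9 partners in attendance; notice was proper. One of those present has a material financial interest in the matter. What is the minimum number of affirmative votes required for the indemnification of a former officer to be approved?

6

The indemnification of a former officer requires three-fourths of the disinterested partners present (9 − 1 = 8).
3/4 of 8 = 6.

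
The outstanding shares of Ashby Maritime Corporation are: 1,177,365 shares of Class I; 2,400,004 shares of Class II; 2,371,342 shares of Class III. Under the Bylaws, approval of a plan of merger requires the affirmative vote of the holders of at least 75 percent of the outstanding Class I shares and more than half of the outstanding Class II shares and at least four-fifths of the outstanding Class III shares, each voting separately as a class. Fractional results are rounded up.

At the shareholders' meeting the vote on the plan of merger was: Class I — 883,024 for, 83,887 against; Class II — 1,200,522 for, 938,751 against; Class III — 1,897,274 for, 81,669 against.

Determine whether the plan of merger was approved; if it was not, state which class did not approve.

Class I: 3/4 of 1177365 = 883023.75, rounded up to 883024; 883,024 required, 883,024 in favor — approved.
Class II: a majority of 2400004 is 1200003; 1,200,003 required, 1,200,522 in favor — approved.
Class III: 4/5 of 2371342 = 1897073.60, rounded up to 1897074; 1,897,074 required, 1,897,274 in favor — approved.

Approved — every class gave the required vote.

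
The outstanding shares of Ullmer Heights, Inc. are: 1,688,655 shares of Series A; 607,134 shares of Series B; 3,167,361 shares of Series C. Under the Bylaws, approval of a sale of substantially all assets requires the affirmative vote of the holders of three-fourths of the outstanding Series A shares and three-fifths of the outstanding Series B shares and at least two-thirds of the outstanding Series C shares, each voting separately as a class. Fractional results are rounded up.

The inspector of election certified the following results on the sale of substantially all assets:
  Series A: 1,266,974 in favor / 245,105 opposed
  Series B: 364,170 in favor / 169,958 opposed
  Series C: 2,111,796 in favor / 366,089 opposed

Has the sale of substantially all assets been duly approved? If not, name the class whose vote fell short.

Series A: 3/4 of 1688655 = 1266491.25, rounded up to 1266492; 1,266,492 required, 1,266,974 in favor — approved.
Series B: 3/5 of 607134 = 364280.40, rounded up to 364281; 364,281 required, 364,170 in favor — not approved.
Series C: 2/3 of 3167361 = 2111574; 2,111,574 required, 2,111,796 in favor — approved.

Not approved — the Series B shares did not give the required vote.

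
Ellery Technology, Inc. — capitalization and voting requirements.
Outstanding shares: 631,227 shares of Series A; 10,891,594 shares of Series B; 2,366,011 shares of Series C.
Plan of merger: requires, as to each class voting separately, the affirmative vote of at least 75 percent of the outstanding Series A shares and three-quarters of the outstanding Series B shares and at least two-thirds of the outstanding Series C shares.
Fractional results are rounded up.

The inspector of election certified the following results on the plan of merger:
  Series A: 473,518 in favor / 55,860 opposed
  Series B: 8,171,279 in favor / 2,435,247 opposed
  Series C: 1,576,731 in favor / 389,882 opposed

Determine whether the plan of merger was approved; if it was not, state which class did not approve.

Not approved — the Series C shares did not give the required vote.

Series A: 3/4 of 631227 = 473420.25, rounded up to 473421; 473,421 required, 473,518 in favor — approved.
Series B: 3/4 of 10891594 = 8168695.50, rounded up to 8168696; 8,168,696 required, 8,171,279 in favor — approved.
Series C: 2/3 of 2366011 = 1577340.67, rounded up to 1577341; 1,577,341 required, 1,576,731 in favor — not approved.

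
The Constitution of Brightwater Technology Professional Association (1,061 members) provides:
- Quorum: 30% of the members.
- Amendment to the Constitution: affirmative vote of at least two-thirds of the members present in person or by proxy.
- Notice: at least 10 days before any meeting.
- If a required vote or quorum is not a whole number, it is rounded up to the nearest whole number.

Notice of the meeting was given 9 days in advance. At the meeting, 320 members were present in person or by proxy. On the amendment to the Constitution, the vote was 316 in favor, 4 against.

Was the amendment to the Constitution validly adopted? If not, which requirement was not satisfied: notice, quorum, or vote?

Notice: 9 days given; 10 required. Not satisfied.
Quorum: 30% of 1,061 = 318.30, rounded up to 319; 320 present. Satisfied.
Vote: requires two-thirds of those present (320); 2/3 of 320 = 213.33, rounded up to 214, so 214 needed; 316 in favor. Satisfied.

Invalid — notice requirement not satisfied.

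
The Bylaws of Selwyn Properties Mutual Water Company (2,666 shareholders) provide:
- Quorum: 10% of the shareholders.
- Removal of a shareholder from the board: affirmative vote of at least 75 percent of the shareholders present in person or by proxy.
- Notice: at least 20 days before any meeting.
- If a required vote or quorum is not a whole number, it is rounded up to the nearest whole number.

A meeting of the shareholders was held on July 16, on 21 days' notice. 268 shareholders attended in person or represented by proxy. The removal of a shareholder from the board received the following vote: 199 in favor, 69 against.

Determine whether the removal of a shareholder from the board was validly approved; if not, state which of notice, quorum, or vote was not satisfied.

Invalid — vote requirement not satisfied.

Notice: 21 days given; 20 required. Satisfied.
Quorum: 10% of 2,666 = 266.60, rounded up to 267; 268 present. Satisfied.
Vote: requires three-fourths of those present (268); 3/4 of 268 = 201, so 201 needed; 199 in favor. Not satisfied.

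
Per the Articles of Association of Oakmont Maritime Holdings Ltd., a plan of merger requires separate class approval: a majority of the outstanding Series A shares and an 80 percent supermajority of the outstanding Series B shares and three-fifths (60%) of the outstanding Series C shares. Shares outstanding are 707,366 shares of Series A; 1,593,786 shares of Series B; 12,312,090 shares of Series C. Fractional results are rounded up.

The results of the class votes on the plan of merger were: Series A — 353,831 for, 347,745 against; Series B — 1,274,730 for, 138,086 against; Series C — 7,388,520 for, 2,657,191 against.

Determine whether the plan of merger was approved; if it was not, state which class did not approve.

Series A: a majority of 707366 is 353684; 353,684 required, 353,831 in favor — approved.
Series B: 4/5 of 1593786 = 1275028.80, rounded up to 1275029; 1,275,029 required, 1,274,730 in favor — not approved.
Series C: 3/5 of 12312090 = 7387254; 7,387,254 required, 7,388,520 in favor — approved.

Not approved — the Series B shares did not give the required vote.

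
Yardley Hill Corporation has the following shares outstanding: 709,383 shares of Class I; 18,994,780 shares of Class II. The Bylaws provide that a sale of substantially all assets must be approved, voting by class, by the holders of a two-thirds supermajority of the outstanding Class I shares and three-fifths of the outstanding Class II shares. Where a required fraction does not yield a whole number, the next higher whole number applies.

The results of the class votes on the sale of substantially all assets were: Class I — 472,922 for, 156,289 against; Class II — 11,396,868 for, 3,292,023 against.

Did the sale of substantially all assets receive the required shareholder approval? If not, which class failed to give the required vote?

Approved — every class gave the required vote.

Class I: 2/3 of 709383 = 472922; 472,922 required, 472,922 in favor — approved.
Class II: 3/5 of 18994780 = 11396868; 11,396,868 required, 11,396,868 in favor — approved.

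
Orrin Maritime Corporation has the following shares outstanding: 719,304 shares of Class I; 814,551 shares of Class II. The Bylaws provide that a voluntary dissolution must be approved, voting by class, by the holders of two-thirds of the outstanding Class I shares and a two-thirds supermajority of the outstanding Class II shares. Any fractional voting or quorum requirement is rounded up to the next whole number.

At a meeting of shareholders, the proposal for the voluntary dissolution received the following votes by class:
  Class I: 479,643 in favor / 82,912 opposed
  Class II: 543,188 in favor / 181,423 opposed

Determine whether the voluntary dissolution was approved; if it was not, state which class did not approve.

Class I: 2/3 of 719304 = 479536; 479,536 required, 479,643 in favor — approved.
Class II: 2/3 of 814551 = 543034; 543,034 required, 543,188 in favor — approved.

Approved — every class gave the required vote.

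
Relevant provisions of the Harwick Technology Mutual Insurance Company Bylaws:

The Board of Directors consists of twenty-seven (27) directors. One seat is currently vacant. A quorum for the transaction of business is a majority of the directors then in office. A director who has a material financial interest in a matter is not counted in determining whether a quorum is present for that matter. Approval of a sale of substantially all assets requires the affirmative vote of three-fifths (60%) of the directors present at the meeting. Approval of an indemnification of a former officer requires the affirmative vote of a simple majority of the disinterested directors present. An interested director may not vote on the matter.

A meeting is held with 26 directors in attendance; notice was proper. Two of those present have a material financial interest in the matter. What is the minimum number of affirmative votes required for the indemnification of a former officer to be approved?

13

The indemnification of a former officer requires a majority of the disinterested directors present (26 − 2 = 24).
A majority of 24 is 13.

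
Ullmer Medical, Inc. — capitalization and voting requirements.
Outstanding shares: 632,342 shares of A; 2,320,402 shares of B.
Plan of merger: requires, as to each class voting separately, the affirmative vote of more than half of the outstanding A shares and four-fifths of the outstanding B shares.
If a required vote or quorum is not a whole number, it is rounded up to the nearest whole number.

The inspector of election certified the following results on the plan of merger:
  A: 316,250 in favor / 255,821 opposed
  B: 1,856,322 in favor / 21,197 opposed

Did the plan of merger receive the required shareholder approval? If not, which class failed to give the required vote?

A: a majority of 632342 is 316172; 316,172 required, 316,250 in favor — approved.
B: 4/5 of 2320402 = 1856321.60, rounded up to 1856322; 1,856,322 required, 1,856,322 in favor — approved.

Approved — every class gave the required vote.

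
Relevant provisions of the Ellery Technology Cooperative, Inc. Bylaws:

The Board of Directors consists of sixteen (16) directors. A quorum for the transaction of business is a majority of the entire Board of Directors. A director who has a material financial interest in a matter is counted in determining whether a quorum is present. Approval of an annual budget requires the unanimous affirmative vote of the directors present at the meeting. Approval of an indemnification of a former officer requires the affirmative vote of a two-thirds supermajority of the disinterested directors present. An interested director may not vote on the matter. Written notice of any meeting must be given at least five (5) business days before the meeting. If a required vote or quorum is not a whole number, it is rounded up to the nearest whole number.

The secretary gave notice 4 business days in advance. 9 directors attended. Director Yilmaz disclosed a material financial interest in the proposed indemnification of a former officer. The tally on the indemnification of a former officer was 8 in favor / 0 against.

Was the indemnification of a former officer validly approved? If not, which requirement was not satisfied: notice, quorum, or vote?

Notice: 4 business days given; 5 required (4 < 5). Not satisfied.
Quorum: 9 present (interested directors count toward quorum); quorum is 9. Satisfied.
Vote: the indemnification of a former officer requires two-thirds of the disinterested directors present (9 − 1 = 8). 2/3 of 8 = 5.33, rounded up to 6, so 6 affirmative votes are needed; 8 voted in favor. Satisfied.

Invalid — notice requirement not satisfied.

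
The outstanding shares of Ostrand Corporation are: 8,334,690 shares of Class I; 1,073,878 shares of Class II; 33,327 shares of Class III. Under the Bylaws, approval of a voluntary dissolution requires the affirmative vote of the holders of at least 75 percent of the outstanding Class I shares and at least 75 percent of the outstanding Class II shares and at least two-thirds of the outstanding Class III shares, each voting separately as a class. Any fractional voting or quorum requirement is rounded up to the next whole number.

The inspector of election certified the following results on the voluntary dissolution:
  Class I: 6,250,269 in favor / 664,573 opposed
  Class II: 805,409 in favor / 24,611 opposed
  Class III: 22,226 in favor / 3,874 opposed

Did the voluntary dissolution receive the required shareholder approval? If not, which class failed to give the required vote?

Class I: 3/4 of 8334690 = 6251017.50, rounded up to 6251018; 6,251,018 required, 6,250,269 in favor — not approved.
Class II: 3/4 of 1073878 = 805408.50, rounded up to 805409; 805,409 required, 805,409 in favor — approved.
Class III: 2/3 of 33327 = 22218; 22,218 required, 22,226 in favor — approved.

Not approved — the Class I shares did not give the required vote.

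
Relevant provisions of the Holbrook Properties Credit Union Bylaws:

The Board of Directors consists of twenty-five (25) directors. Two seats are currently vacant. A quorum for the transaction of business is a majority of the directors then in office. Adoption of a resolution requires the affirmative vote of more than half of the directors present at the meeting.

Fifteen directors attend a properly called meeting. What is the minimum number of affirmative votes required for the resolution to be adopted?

8

The resolution requires a majority of the directors present (15).
A majority of 15 is 8.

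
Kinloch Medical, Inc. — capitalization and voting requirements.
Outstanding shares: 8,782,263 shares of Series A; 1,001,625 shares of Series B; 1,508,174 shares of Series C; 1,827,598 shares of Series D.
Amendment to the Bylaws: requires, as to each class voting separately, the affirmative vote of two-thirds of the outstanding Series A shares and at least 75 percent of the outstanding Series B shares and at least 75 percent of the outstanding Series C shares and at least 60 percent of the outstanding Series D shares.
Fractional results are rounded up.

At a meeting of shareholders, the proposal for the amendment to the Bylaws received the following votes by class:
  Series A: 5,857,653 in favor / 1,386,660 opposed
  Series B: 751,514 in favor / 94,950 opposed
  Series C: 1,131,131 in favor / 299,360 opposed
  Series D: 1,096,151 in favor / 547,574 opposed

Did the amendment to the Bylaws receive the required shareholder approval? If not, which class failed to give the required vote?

Not approved — the Series D shares did not give the required vote.

Series A: 2/3 of 8782263 = 5854842; 5,854,842 required, 5,857,653 in favor — approved.
Series B: 3/4 of 1001625 = 751218.75, rounded up to 751219; 751,219 required, 751,514 in favor — approved.
Series C: 3/4 of 1508174 = 1131130.50, rounded up to 1131131; 1,131,131 required, 1,131,131 in favor — approved.
Series D: 3/5 of 1827598 = 1096558.80, rounded up to 1096559; 1,096,559 required, 1,096,151 in favor — not approved.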